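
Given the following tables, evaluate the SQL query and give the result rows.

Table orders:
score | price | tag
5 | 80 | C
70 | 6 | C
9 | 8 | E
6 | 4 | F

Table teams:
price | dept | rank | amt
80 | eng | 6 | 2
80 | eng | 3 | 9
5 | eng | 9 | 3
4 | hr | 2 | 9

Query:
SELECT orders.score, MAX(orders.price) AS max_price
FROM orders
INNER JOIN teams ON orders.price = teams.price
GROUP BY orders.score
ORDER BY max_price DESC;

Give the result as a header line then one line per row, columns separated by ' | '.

After JOIN teams (3 rows):
orders.score | orders.price | orders.tag | teams.price | teams.dept | teams.rank | teams.amt
5 | 80 | C | 80 | eng | 6 | 2
5 | 80 | C | 80 | eng | 3 | 9
6 | 4 | F | 4 | hr | 2 | 9
After GROUP BY (2 rows):
orders.score | max_price
5 | 80
6 | 4
After ORDER BY (2 rows):
orders.score | max_price
5 | 80
6 | 4

== RESULT ==
orders.score | max_price
5 | 80
6 | 4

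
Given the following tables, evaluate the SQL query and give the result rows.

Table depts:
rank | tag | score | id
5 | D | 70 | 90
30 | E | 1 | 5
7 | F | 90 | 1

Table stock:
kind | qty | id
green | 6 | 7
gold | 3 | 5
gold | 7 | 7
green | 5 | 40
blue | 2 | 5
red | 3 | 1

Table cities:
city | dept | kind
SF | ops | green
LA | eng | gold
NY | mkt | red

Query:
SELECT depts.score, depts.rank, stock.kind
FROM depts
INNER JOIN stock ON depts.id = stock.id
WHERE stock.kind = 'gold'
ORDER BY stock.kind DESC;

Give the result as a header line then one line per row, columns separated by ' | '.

After JOIN stock (3 rows):
depts.rank | depts.tag | depts.score | depts.id | stock.kind | stock.qty | stock.id
30 | E | 1 | 5 | gold | 3 | 5
30 | E | 1 | 5 | blue | 2 | 5
7 | F | 90 | 1 | red | 3 | 1
After WHERE (1 rows):
depts.rank | depts.tag | depts.score | depts.id | stock.kind | stock.qty | stock.id
30 | E | 1 | 5 | gold | 3 | 5
After SELECT (1 rows):
depts.score | depts.rank | stock.kind
1 | 30 | gold
After ORDER BY (1 rows):
depts.score | depts.rank | stock.kind
1 | 30 | gold

== RESULT ==
depts.score | depts.rank | stock.kind
1 | 30 | gold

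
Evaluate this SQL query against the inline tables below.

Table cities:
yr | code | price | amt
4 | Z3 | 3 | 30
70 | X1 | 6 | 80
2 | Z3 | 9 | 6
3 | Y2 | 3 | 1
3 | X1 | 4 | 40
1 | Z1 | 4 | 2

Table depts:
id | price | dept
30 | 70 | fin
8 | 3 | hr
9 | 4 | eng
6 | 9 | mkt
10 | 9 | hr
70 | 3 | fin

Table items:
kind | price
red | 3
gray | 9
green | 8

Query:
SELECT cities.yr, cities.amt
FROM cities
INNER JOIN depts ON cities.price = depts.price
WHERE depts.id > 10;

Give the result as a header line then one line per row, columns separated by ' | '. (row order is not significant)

After JOIN depts (8 rows):
cities.yr | cities.code | cities.price | cities.amt | depts.id | depts.price | depts.dept
4 | Z3 | 3 | 30 | 8 | 3 | hr
4 | Z3 | 3 | 30 | 70 | 3 | fin
2 | Z3 | 9 | 6 | 6 | 9 | mkt
2 | Z3 | 9 | 6 | 10 | 9 | hr
3 | Y2 | 3 | 1 | 8 | 3 | hr
3 | Y2 | 3 | 1 | 70 | 3 | fin
3 | X1 | 4 | 40 | 9 | 4 | eng
1 | Z1 | 4 | 2 | 9 | 4 | eng
After WHERE (2 rows):
cities.yr | cities.code | cities.price | cities.amt | depts.id | depts.price | depts.dept
4 | Z3 | 3 | 30 | 70 | 3 | fin
3 | Y2 | 3 | 1 | 70 | 3 | fin
After SELECT (2 rows):
cities.yr | cities.amt
4 | 30
3 | 1

== RESULT ==
cities.yr | cities.amt
4 | 30
3 | 1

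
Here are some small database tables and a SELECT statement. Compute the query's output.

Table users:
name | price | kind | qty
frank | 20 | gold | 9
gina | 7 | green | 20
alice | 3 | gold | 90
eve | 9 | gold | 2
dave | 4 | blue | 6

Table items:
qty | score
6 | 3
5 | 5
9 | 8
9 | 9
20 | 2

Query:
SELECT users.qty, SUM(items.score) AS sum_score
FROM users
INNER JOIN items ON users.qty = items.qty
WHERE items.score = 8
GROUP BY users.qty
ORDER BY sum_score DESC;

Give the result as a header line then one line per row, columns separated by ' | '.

After JOIN items (4 rows):
users.name | users.price | users.kind | users.qty | items.qty | items.score
frank | 20 | gold | 9 | 9 | 8
frank | 20 | gold | 9 | 9 | 9
gina | 7 | green | 20 | 20 | 2
dave | 4 | blue | 6 | 6 | 3
After WHERE (1 rows):
users.name | users.price | users.kind | users.qty | items.qty | items.score
frank | 20 | gold | 9 | 9 | 8
After GROUP BY (1 rows):
users.qty | sum_score
9 | 8
After ORDER BY (1 rows):
users.qty | sum_score
9 | 8

== RESULT ==
users.qty | sum_score
9 | 8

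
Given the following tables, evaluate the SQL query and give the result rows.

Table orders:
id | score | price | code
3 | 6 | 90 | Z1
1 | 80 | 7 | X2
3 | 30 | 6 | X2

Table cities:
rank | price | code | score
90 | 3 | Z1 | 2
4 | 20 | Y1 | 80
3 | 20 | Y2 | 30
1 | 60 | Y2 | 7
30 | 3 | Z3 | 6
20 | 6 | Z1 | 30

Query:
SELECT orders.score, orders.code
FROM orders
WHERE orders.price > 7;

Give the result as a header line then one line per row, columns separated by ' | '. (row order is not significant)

== RESULT ==
orders.score | orders.code
6 | Z1

Derivation:
After WHERE (1 rows):
orders.id | orders.score | orders.price | orders.code
3 | 6 | 90 | Z1
After SELECT (1 rows):
orders.score | orders.code
6 | Z1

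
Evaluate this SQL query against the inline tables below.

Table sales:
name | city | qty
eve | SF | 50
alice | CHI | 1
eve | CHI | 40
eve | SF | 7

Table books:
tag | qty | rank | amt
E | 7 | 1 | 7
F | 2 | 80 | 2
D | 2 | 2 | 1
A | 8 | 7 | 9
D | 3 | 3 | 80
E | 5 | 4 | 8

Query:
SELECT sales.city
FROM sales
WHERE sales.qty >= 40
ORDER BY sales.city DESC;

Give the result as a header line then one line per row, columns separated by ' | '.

After WHERE (2 rows):
sales.name | sales.city | sales.qty
eve | SF | 50
eve | CHI | 40
After SELECT (2 rows):
sales.city
SF
CHI
After ORDER BY (2 rows):
sales.city
SF
CHI

== RESULT ==
sales.city
SF
CHI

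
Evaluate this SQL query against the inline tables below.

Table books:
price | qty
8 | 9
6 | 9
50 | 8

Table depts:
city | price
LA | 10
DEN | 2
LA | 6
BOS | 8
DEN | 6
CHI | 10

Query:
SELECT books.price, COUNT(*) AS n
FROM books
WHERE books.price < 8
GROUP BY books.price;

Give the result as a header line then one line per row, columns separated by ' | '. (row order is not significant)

After WHERE (1 rows):
books.price | books.qty
6 | 9
After GROUP BY (1 rows):
books.price | n
6 | 1

== RESULT ==
books.price | n
6 | 1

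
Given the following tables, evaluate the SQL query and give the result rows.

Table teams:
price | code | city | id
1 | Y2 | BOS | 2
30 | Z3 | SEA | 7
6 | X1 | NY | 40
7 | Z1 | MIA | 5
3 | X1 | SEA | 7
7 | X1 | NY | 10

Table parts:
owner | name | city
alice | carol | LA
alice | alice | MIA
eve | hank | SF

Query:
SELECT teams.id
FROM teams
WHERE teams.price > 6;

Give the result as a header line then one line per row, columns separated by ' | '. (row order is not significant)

== RESULT ==
teams.id
7
5
10

Derivation:
After WHERE (3 rows):
teams.price | teams.code | teams.city | teams.id
30 | Z3 | SEA | 7
7 | Z1 | MIA | 5
7 | X1 | NY | 10
After SELECT (3 rows):
teams.id
7
5
10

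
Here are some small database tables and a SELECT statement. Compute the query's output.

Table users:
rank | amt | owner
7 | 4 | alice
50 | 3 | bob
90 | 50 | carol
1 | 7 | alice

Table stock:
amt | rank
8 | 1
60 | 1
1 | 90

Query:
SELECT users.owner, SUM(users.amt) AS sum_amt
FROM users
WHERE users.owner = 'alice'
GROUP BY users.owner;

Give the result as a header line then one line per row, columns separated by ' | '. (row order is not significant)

== RESULT ==
users.owner | sum_amt
alice | 11

Derivation:
After WHERE (2 rows):
users.rank | users.amt | users.owner
7 | 4 | alice
1 | 7 | alice
After GROUP BY (1 rows):
users.owner | sum_amt
alice | 11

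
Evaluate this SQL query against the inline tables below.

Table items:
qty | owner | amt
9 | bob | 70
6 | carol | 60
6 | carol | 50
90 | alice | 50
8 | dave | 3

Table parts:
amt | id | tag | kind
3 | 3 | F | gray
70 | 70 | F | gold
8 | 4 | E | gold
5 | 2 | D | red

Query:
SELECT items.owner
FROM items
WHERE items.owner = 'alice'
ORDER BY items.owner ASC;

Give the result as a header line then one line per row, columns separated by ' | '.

After WHERE (1 rows):
items.qty | items.owner | items.amt
90 | alice | 50
After SELECT (1 rows):
items.owner
alice
After ORDER BY (1 rows):
items.owner
alice

== RESULT ==
items.owner
alice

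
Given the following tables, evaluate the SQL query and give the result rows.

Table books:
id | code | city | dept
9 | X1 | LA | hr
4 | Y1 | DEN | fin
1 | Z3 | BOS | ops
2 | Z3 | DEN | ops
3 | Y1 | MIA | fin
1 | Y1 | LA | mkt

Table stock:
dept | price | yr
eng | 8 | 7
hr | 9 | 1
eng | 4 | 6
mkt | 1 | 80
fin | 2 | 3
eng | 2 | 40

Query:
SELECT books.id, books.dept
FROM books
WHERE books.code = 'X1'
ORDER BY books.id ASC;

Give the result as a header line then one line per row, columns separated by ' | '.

After WHERE (1 rows):
books.id | books.code | books.city | books.dept
9 | X1 | LA | hr
After SELECT (1 rows):
books.id | books.dept
9 | hr
After ORDER BY (1 rows):
books.id | books.dept
9 | hr

== RESULT ==
books.id | books.dept
9 | hr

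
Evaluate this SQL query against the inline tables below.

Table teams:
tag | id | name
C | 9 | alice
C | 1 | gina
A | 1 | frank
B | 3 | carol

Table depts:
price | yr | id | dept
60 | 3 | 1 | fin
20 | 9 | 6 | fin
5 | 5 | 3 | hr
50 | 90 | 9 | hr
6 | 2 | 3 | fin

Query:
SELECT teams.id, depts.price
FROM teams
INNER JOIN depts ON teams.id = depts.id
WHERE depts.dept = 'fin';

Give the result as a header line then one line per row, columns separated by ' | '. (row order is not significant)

After JOIN depts (5 rows):
teams.tag | teams.id | teams.name | depts.price | depts.yr | depts.id | depts.dept
C | 9 | alice | 50 | 90 | 9 | hr
C | 1 | gina | 60 | 3 | 1 | fin
A | 1 | frank | 60 | 3 | 1 | fin
B | 3 | carol | 5 | 5 | 3 | hr
B | 3 | carol | 6 | 2 | 3 | fin
After WHERE (3 rows):
teams.tag | teams.id | teams.name | depts.price | depts.yr | depts.id | depts.dept
C | 1 | gina | 60 | 3 | 1 | fin
A | 1 | frank | 60 | 3 | 1 | fin
B | 3 | carol | 6 | 2 | 3 | fin
After SELECT (3 rows):
teams.id | depts.price
1 | 60
1 | 60
3 | 6

== RESULT ==
teams.id | depts.price
1 | 60
1 | 60
3 | 6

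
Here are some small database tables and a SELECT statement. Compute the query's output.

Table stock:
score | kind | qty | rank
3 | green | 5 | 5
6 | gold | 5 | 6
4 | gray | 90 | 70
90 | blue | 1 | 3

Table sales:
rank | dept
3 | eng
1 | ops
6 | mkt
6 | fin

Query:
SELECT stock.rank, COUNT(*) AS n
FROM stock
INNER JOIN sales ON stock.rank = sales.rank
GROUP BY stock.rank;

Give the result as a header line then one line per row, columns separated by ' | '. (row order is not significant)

After JOIN sales (3 rows):
stock.score | stock.kind | stock.qty | stock.rank | sales.rank | sales.dept
6 | gold | 5 | 6 | 6 | mkt
6 | gold | 5 | 6 | 6 | fin
90 | blue | 1 | 3 | 3 | eng
After GROUP BY (2 rows):
stock.rank | n
6 | 2
3 | 1

== RESULT ==
stock.rank | n
6 | 2
3 | 1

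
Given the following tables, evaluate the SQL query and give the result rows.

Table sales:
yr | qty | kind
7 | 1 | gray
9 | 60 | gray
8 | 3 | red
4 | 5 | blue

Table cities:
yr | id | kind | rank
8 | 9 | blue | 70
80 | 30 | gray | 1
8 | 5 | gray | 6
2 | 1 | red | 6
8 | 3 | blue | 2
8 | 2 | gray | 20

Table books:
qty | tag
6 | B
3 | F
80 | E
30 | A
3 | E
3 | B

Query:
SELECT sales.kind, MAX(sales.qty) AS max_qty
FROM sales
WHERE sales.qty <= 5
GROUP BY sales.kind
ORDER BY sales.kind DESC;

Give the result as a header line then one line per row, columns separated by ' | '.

== RESULT ==
sales.kind | max_qty
red | 3
gray | 1
blue | 5

Derivation:
After WHERE (3 rows):
sales.yr | sales.qty | sales.kind
7 | 1 | gray
8 | 3 | red
4 | 5 | blue
After GROUP BY (3 rows):
sales.kind | max_qty
gray | 1
red | 3
blue | 5
After ORDER BY (3 rows):
sales.kind | max_qty
red | 3
gray | 1
blue | 5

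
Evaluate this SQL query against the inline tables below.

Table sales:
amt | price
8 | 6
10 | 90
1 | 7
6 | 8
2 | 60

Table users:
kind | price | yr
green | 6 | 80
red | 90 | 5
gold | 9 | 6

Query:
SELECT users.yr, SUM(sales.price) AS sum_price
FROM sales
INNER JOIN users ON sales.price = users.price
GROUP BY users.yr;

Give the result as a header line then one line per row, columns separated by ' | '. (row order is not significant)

== RESULT ==
users.yr | sum_price
80 | 6
5 | 90

Derivation:
After JOIN users (2 rows):
sales.amt | sales.price | users.kind | users.price | users.yr
8 | 6 | green | 6 | 80
10 | 90 | red | 90 | 5
After GROUP BY (2 rows):
users.yr | sum_price
80 | 6
5 | 90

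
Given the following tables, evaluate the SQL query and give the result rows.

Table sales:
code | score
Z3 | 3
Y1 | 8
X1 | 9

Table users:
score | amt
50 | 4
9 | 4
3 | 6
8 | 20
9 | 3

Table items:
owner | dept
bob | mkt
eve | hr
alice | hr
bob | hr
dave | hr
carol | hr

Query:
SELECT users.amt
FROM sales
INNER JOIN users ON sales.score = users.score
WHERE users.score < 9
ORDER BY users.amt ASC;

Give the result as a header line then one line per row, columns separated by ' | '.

== RESULT ==
users.amt
6
20

Derivation:
After JOIN users (4 rows):
sales.code | sales.score | users.score | users.amt
Z3 | 3 | 3 | 6
Y1 | 8 | 8 | 20
X1 | 9 | 9 | 4
X1 | 9 | 9 | 3
After WHERE (2 rows):
sales.code | sales.score | users.score | users.amt
Z3 | 3 | 3 | 6
Y1 | 8 | 8 | 20
After SELECT (2 rows):
users.amt
6
20
After ORDER BY (2 rows):
users.amt
6
20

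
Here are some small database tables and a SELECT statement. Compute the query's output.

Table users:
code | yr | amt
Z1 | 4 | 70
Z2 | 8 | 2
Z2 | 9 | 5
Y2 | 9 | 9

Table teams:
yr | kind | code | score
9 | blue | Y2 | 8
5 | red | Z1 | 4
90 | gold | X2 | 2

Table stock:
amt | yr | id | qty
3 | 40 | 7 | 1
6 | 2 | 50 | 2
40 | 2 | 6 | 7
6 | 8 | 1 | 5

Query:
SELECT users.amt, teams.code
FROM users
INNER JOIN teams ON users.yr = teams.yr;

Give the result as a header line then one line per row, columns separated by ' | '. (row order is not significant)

== RESULT ==
users.amt | teams.code
5 | Y2
9 | Y2

Derivation:
After JOIN teams (2 rows):
users.code | users.yr | users.amt | teams.yr | teams.kind | teams.code | teams.score
Z2 | 9 | 5 | 9 | blue | Y2 | 8
Y2 | 9 | 9 | 9 | blue | Y2 | 8
After SELECT (2 rows):
users.amt | teams.code
5 | Y2
9 | Y2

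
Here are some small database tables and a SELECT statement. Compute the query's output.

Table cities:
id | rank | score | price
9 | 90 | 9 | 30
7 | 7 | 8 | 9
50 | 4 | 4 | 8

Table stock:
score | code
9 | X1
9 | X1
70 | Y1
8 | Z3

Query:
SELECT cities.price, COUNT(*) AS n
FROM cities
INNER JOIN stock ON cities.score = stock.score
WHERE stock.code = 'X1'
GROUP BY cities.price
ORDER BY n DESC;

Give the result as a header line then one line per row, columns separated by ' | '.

After JOIN stock (3 rows):
cities.id | cities.rank | cities.score | cities.price | stock.score | stock.code
9 | 90 | 9 | 30 | 9 | X1
9 | 90 | 9 | 30 | 9 | X1
7 | 7 | 8 | 9 | 8 | Z3
After WHERE (2 rows):
cities.id | cities.rank | cities.score | cities.price | stock.score | stock.code
9 | 90 | 9 | 30 | 9 | X1
9 | 90 | 9 | 30 | 9 | X1
After GROUP BY (1 rows):
cities.price | n
30 | 2
After ORDER BY (1 rows):
cities.price | n
30 | 2

== RESULT ==
cities.price | n
30 | 2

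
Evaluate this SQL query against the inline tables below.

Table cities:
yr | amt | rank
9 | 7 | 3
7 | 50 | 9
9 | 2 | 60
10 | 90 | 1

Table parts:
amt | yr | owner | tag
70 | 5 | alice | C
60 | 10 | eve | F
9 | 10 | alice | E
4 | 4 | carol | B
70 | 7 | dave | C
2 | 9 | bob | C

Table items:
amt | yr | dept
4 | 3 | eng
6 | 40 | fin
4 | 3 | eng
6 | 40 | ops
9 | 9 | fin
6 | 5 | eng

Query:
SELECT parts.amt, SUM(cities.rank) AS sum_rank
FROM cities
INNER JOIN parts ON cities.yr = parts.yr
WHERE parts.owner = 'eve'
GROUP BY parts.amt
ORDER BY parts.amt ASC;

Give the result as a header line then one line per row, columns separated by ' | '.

After JOIN parts (5 rows):
cities.yr | cities.amt | cities.rank | parts.amt | parts.yr | parts.owner | parts.tag
9 | 7 | 3 | 2 | 9 | bob | C
7 | 50 | 9 | 70 | 7 | dave | C
9 | 2 | 60 | 2 | 9 | bob | C
10 | 90 | 1 | 60 | 10 | eve | F
10 | 90 | 1 | 9 | 10 | alice | E
After WHERE (1 rows):
cities.yr | cities.amt | cities.rank | parts.amt | parts.yr | parts.owner | parts.tag
10 | 90 | 1 | 60 | 10 | eve | F
After GROUP BY (1 rows):
parts.amt | sum_rank
60 | 1
After ORDER BY (1 rows):
parts.amt | sum_rank
60 | 1

== RESULT ==
parts.amt | sum_rank
60 | 1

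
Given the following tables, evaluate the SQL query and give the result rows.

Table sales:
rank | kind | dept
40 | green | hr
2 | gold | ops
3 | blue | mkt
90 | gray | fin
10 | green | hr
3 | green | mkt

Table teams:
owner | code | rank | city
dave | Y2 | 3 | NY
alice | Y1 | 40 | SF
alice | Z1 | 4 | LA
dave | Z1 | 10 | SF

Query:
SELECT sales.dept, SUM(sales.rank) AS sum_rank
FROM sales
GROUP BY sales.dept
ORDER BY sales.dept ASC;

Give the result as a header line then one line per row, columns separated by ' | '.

== RESULT ==
sales.dept | sum_rank
fin | 90
hr | 50
mkt | 6
ops | 2

Derivation:
After GROUP BY (4 rows):
sales.dept | sum_rank
hr | 50
ops | 2
mkt | 6
fin | 90
After ORDER BY (4 rows):
sales.dept | sum_rank
fin | 90
hr | 50
mkt | 6
ops | 2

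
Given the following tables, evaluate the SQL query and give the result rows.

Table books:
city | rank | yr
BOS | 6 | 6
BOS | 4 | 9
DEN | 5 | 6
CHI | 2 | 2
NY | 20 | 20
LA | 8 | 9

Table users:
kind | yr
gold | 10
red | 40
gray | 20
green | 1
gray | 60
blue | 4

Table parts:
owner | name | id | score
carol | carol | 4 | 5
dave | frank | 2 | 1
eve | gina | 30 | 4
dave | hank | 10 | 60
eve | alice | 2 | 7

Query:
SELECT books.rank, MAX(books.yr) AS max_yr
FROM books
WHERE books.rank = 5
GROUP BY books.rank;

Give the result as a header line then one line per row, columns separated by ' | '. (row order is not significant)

After WHERE (1 rows):
books.city | books.rank | books.yr
DEN | 5 | 6
After GROUP BY (1 rows):
books.rank | max_yr
5 | 6

== RESULT ==
books.rank | max_yr
5 | 6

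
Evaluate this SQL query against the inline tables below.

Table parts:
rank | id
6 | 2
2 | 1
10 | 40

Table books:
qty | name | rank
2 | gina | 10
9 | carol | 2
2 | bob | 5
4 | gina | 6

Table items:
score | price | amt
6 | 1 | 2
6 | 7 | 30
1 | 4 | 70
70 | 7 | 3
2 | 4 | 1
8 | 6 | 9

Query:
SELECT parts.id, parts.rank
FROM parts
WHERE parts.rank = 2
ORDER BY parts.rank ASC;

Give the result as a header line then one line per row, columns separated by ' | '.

After WHERE (1 rows):
parts.rank | parts.id
2 | 1
After SELECT (1 rows):
parts.id | parts.rank
1 | 2
After ORDER BY (1 rows):
parts.id | parts.rank
1 | 2

== RESULT ==
parts.id | parts.rank
1 | 2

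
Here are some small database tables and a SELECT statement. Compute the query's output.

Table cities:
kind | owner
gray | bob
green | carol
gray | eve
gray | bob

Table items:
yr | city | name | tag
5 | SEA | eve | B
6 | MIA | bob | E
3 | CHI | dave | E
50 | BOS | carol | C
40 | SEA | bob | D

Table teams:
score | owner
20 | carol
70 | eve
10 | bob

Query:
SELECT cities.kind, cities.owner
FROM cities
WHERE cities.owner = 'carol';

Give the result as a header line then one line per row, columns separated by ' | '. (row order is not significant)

After WHERE (1 rows):
cities.kind | cities.owner
green | carol
After SELECT (1 rows):
cities.kind | cities.owner
green | carol

== RESULT ==
cities.kind | cities.owner
green | carol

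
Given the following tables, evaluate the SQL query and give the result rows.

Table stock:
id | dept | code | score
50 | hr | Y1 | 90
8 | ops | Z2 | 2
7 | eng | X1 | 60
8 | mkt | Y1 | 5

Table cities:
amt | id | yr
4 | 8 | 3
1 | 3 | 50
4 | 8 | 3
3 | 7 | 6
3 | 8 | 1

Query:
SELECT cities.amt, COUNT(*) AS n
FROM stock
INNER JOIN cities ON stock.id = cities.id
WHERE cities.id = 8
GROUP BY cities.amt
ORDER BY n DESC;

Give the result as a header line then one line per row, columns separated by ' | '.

After JOIN cities (7 rows):
stock.id | stock.dept | stock.code | stock.score | cities.amt | cities.id | cities.yr
8 | ops | Z2 | 2 | 4 | 8 | 3
8 | ops | Z2 | 2 | 4 | 8 | 3
8 | ops | Z2 | 2 | 3 | 8 | 1
7 | eng | X1 | 60 | 3 | 7 | 6
8 | mkt | Y1 | 5 | 4 | 8 | 3
8 | mkt | Y1 | 5 | 4 | 8 | 3
8 | mkt | Y1 | 5 | 3 | 8 | 1
After WHERE (6 rows):
stock.id | stock.dept | stock.code | stock.score | cities.amt | cities.id | cities.yr
8 | ops | Z2 | 2 | 4 | 8 | 3
8 | ops | Z2 | 2 | 4 | 8 | 3
8 | ops | Z2 | 2 | 3 | 8 | 1
8 | mkt | Y1 | 5 | 4 | 8 | 3
8 | mkt | Y1 | 5 | 4 | 8 | 3
8 | mkt | Y1 | 5 | 3 | 8 | 1
After GROUP BY (2 rows):
cities.amt | n
4 | 4
3 | 2
After ORDER BY (2 rows):
cities.amt | n
4 | 4
3 | 2

== RESULT ==
cities.amt | n
4 | 4
3 | 2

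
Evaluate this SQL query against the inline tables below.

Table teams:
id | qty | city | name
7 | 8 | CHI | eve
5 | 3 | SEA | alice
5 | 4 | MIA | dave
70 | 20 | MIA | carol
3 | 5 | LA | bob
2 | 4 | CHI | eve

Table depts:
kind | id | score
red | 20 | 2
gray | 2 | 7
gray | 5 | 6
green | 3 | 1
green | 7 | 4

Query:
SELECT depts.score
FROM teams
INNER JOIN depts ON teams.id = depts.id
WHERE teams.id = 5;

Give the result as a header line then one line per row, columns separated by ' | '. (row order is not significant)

After JOIN depts (5 rows):
teams.id | teams.qty | teams.city | teams.name | depts.kind | depts.id | depts.score
7 | 8 | CHI | eve | green | 7 | 4
5 | 3 | SEA | alice | gray | 5 | 6
5 | 4 | MIA | dave | gray | 5 | 6
3 | 5 | LA | bob | green | 3 | 1
2 | 4 | CHI | eve | gray | 2 | 7
After WHERE (2 rows):
teams.id | teams.qty | teams.city | teams.name | depts.kind | depts.id | depts.score
5 | 3 | SEA | alice | gray | 5 | 6
5 | 4 | MIA | dave | gray | 5 | 6
After SELECT (2 rows):
depts.score
6
6

== RESULT ==
depts.score
6
6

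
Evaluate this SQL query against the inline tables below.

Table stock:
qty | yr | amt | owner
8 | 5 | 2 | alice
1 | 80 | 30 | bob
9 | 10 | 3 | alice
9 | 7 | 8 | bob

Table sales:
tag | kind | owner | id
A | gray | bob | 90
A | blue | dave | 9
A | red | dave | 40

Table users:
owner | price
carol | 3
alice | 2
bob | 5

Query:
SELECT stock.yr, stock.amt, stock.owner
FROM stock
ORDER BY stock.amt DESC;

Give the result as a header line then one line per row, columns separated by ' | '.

== RESULT ==
stock.yr | stock.amt | stock.owner
80 | 30 | bob
7 | 8 | bob
10 | 3 | alice
5 | 2 | alice

Derivation:
After SELECT (4 rows):
stock.yr | stock.amt | stock.owner
5 | 2 | alice
80 | 30 | bob
10 | 3 | alice
7 | 8 | bob
After ORDER BY (4 rows):
stock.yr | stock.amt | stock.owner
80 | 30 | bob
7 | 8 | bob
10 | 3 | alice
5 | 2 | alice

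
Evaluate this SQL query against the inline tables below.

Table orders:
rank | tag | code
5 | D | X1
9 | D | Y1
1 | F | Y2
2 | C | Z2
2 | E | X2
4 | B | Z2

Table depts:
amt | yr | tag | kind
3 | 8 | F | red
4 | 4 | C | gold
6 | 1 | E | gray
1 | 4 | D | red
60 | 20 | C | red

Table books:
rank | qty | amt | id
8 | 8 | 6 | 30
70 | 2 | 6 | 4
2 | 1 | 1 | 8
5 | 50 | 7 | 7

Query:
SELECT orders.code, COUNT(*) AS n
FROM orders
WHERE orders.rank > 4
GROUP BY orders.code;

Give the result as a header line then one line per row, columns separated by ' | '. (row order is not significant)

== RESULT ==
orders.code | n
X1 | 1
Y1 | 1

Derivation:
After WHERE (2 rows):
orders.rank | orders.tag | orders.code
5 | D | X1
9 | D | Y1
After GROUP BY (2 rows):
orders.code | n
X1 | 1
Y1 | 1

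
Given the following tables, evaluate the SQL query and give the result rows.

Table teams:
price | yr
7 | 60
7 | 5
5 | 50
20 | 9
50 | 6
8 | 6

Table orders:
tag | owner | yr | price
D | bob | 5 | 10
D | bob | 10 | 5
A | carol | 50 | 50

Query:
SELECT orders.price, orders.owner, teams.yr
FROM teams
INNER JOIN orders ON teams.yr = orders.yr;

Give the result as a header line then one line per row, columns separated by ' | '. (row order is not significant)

== RESULT ==
orders.price | orders.owner | teams.yr
10 | bob | 5
50 | carol | 50

Derivation:
After JOIN orders (2 rows):
teams.price | teams.yr | orders.tag | orders.owner | orders.yr | orders.price
7 | 5 | D | bob | 5 | 10
5 | 50 | A | carol | 50 | 50
After SELECT (2 rows):
orders.price | orders.owner | teams.yr
10 | bob | 5
50 | carol | 50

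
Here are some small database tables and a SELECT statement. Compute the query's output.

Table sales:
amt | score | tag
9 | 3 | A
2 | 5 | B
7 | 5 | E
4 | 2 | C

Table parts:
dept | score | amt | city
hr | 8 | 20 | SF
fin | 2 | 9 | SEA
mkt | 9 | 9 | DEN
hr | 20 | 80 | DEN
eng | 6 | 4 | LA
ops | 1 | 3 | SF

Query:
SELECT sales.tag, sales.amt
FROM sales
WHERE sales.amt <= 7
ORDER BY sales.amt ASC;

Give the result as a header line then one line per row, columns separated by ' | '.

After WHERE (3 rows):
sales.amt | sales.score | sales.tag
2 | 5 | B
7 | 5 | E
4 | 2 | C
After SELECT (3 rows):
sales.tag | sales.amt
B | 2
E | 7
C | 4
After ORDER BY (3 rows):
sales.tag | sales.amt
B | 2
C | 4
E | 7

== RESULT ==
sales.tag | sales.amt
B | 2
C | 4
E | 7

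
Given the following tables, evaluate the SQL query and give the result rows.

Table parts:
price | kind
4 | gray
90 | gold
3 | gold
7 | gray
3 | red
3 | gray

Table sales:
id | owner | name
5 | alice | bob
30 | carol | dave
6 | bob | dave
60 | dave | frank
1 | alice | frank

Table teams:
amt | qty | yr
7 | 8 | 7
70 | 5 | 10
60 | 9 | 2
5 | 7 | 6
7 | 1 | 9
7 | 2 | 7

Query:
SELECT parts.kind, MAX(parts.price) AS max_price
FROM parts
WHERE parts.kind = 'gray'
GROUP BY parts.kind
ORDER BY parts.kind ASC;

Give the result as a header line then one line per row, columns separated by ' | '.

== RESULT ==
parts.kind | max_price
gray | 7

Derivation:
After WHERE (3 rows):
parts.price | parts.kind
4 | gray
7 | gray
3 | gray
After GROUP BY (1 rows):
parts.kind | max_price
gray | 7
After ORDER BY (1 rows):
parts.kind | max_price
gray | 7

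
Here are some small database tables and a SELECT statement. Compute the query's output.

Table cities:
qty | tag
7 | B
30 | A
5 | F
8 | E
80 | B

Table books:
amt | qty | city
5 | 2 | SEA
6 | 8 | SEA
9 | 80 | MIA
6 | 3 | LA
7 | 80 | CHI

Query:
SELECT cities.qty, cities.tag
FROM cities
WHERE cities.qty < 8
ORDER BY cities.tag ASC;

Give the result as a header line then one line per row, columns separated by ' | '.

After WHERE (2 rows):
cities.qty | cities.tag
7 | B
5 | F
After SELECT (2 rows):
cities.qty | cities.tag
7 | B
5 | F
After ORDER BY (2 rows):
cities.qty | cities.tag
7 | B
5 | F

== RESULT ==
cities.qty | cities.tag
7 | B
5 | F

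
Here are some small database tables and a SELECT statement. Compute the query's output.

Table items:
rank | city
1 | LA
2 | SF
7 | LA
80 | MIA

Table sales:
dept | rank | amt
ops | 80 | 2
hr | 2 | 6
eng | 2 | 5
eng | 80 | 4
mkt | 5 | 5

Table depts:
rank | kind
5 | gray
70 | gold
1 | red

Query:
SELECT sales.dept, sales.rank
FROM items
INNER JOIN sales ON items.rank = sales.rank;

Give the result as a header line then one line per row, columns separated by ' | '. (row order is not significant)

After JOIN sales (4 rows):
items.rank | items.city | sales.dept | sales.rank | sales.amt
2 | SF | hr | 2 | 6
2 | SF | eng | 2 | 5
80 | MIA | ops | 80 | 2
80 | MIA | eng | 80 | 4
After SELECT (4 rows):
sales.dept | sales.rank
hr | 2
eng | 2
ops | 80
eng | 80

== RESULT ==
sales.dept | sales.rank
hr | 2
eng | 2
ops | 80
eng | 80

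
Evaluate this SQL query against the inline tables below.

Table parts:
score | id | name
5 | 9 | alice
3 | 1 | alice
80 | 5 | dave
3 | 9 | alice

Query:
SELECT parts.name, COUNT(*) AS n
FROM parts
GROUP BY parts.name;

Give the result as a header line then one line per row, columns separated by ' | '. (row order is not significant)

== RESULT ==
parts.name | n
alice | 3
dave | 1

Derivation:
After GROUP BY (2 rows):
parts.name | n
alice | 3
dave | 1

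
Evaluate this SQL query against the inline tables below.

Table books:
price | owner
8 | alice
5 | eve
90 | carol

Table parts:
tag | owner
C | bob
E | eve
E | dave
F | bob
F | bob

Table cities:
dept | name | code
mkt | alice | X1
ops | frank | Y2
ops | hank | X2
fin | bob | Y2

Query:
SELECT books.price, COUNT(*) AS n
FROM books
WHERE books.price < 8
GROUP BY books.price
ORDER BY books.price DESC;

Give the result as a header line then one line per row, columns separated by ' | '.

After WHERE (1 rows):
books.price | books.owner
5 | eve
After GROUP BY (1 rows):
books.price | n
5 | 1
After ORDER BY (1 rows):
books.price | n
5 | 1

== RESULT ==
books.price | n
5 | 1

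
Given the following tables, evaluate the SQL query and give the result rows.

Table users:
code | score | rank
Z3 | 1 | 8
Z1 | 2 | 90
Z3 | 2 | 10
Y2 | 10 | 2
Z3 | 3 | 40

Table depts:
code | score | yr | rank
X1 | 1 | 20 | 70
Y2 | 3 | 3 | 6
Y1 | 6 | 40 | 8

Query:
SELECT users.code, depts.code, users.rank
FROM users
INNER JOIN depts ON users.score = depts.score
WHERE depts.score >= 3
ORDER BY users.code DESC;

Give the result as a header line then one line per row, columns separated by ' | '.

== RESULT ==
users.code | depts.code | users.rank
Z3 | Y2 | 40

Derivation:
After JOIN depts (2 rows):
users.code | users.score | users.rank | depts.code | depts.score | depts.yr | depts.rank
Z3 | 1 | 8 | X1 | 1 | 20 | 70
Z3 | 3 | 40 | Y2 | 3 | 3 | 6
After WHERE (1 rows):
users.code | users.score | users.rank | depts.code | depts.score | depts.yr | depts.rank
Z3 | 3 | 40 | Y2 | 3 | 3 | 6
After SELECT (1 rows):
users.code | depts.code | users.rank
Z3 | Y2 | 40
After ORDER BY (1 rows):
users.code | depts.code | users.rank
Z3 | Y2 | 40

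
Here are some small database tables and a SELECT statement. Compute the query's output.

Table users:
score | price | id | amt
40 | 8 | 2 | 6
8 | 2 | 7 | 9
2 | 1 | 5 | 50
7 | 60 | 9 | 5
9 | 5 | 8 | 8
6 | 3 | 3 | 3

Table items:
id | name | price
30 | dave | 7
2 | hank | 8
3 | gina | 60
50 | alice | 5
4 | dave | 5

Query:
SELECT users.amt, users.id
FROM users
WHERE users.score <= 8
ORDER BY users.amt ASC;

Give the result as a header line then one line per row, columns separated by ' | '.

== RESULT ==
users.amt | users.id
3 | 3
5 | 9
9 | 7
50 | 5

Derivation:
After WHERE (4 rows):
users.score | users.price | users.id | users.amt
8 | 2 | 7 | 9
2 | 1 | 5 | 50
7 | 60 | 9 | 5
6 | 3 | 3 | 3
After SELECT (4 rows):
users.amt | users.id
9 | 7
50 | 5
5 | 9
3 | 3
After ORDER BY (4 rows):
users.amt | users.id
3 | 3
5 | 9
9 | 7
50 | 5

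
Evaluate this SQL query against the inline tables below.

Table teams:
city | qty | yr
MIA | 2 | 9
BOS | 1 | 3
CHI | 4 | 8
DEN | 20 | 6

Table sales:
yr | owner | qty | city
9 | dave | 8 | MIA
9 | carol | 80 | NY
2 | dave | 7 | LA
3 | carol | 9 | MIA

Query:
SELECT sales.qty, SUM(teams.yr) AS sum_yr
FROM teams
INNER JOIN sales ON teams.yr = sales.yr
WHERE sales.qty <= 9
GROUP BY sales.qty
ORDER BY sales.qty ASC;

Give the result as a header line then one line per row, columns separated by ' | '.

== RESULT ==
sales.qty | sum_yr
8 | 9
9 | 3

Derivation:
After JOIN sales (3 rows):
teams.city | teams.qty | teams.yr | sales.yr | sales.owner | sales.qty | sales.city
MIA | 2 | 9 | 9 | dave | 8 | MIA
MIA | 2 | 9 | 9 | carol | 80 | NY
BOS | 1 | 3 | 3 | carol | 9 | MIA
After WHERE (2 rows):
teams.city | teams.qty | teams.yr | sales.yr | sales.owner | sales.qty | sales.city
MIA | 2 | 9 | 9 | dave | 8 | MIA
BOS | 1 | 3 | 3 | carol | 9 | MIA
After GROUP BY (2 rows):
sales.qty | sum_yr
8 | 9
9 | 3
After ORDER BY (2 rows):
sales.qty | sum_yr
8 | 9
9 | 3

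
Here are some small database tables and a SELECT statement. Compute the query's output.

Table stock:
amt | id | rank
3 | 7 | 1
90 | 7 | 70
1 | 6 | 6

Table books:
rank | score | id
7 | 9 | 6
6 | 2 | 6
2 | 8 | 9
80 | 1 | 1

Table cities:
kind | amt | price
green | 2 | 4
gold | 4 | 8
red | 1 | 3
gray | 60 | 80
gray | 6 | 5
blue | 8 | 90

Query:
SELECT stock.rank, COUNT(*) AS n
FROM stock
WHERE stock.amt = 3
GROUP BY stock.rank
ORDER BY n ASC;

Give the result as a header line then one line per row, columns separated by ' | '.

After WHERE (1 rows):
stock.amt | stock.id | stock.rank
3 | 7 | 1
After GROUP BY (1 rows):
stock.rank | n
1 | 1
After ORDER BY (1 rows):
stock.rank | n
1 | 1

== RESULT ==
stock.rank | n
1 | 1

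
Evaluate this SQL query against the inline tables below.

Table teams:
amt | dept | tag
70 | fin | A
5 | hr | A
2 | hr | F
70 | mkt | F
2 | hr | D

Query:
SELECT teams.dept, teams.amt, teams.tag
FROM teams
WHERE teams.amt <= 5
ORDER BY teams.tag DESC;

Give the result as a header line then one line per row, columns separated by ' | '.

== RESULT ==
teams.dept | teams.amt | teams.tag
hr | 2 | F
hr | 2 | D
hr | 5 | A

Derivation:
After WHERE (3 rows):
teams.amt | teams.dept | teams.tag
5 | hr | A
2 | hr | F
2 | hr | D
After SELECT (3 rows):
teams.dept | teams.amt | teams.tag
hr | 5 | A
hr | 2 | F
hr | 2 | D
After ORDER BY (3 rows):
teams.dept | teams.amt | teams.tag
hr | 2 | F
hr | 2 | D
hr | 5 | A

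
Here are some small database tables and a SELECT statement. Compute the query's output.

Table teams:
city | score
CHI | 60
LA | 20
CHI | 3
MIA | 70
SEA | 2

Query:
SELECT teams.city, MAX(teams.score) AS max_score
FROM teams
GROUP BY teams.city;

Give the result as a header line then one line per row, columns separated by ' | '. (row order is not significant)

After GROUP BY (4 rows):
teams.city | max_score
CHI | 60
LA | 20
MIA | 70
SEA | 2

== RESULT ==
teams.city | max_score
CHI | 60
LA | 20
MIA | 70
SEA | 2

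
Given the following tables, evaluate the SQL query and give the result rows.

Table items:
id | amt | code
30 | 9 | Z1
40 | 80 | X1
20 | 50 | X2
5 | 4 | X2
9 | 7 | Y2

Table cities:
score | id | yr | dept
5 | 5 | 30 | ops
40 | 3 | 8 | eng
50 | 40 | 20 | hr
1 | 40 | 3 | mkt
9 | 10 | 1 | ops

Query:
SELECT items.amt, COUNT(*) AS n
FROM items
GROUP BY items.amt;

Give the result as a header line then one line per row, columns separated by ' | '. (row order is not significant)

After GROUP BY (5 rows):
items.amt | n
9 | 1
80 | 1
50 | 1
4 | 1
7 | 1

== RESULT ==
items.amt | n
9 | 1
80 | 1
50 | 1
4 | 1
7 | 1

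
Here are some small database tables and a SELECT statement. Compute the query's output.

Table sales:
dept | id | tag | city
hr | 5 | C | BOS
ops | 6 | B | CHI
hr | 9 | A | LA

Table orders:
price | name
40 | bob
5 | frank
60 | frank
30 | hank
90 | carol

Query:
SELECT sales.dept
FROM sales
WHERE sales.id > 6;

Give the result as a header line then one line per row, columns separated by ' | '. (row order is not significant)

After WHERE (1 rows):
sales.dept | sales.id | sales.tag | sales.city
hr | 9 | A | LA
After SELECT (1 rows):
sales.dept
hr

== RESULT ==
sales.dept
hr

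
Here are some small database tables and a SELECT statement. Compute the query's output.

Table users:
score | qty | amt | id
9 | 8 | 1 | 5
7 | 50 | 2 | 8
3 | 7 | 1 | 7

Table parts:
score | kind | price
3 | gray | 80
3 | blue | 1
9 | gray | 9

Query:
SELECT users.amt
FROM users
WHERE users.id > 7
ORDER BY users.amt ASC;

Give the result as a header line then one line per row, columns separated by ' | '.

== RESULT ==
users.amt
2

Derivation:
After WHERE (1 rows):
users.score | users.qty | users.amt | users.id
7 | 50 | 2 | 8
After SELECT (1 rows):
users.amt
2
After ORDER BY (1 rows):
users.amt
2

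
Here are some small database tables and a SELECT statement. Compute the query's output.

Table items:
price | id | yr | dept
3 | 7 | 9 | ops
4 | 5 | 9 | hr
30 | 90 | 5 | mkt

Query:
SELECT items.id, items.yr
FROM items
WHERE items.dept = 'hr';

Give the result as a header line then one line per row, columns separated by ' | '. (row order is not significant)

== RESULT ==
items.id | items.yr
5 | 9

Derivation:
After WHERE (1 rows):
items.price | items.id | items.yr | items.dept
4 | 5 | 9 | hr
After SELECT (1 rows):
items.id | items.yr
5 | 9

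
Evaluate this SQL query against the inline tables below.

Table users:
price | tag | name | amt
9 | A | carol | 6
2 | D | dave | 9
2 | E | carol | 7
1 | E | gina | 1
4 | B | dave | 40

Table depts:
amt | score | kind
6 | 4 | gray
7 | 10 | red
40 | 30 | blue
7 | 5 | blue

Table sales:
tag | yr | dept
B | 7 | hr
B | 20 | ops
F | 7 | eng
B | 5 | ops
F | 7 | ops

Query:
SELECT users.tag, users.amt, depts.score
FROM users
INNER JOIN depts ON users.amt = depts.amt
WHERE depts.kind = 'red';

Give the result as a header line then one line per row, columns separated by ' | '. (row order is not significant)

After JOIN depts (4 rows):
users.price | users.tag | users.name | users.amt | depts.amt | depts.score | depts.kind
9 | A | carol | 6 | 6 | 4 | gray
2 | E | carol | 7 | 7 | 10 | red
2 | E | carol | 7 | 7 | 5 | blue
4 | B | dave | 40 | 40 | 30 | blue
After WHERE (1 rows):
users.price | users.tag | users.name | users.amt | depts.amt | depts.score | depts.kind
2 | E | carol | 7 | 7 | 10 | red
After SELECT (1 rows):
users.tag | users.amt | depts.score
E | 7 | 10

== RESULT ==
users.tag | users.amt | depts.score
E | 7 | 10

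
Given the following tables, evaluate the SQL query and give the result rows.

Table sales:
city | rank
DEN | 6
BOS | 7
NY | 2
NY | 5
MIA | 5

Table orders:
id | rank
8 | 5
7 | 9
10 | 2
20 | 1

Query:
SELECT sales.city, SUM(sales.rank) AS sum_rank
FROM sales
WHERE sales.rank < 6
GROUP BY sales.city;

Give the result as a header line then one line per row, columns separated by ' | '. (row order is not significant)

== RESULT ==
sales.city | sum_rank
NY | 7
MIA | 5

Derivation:
After WHERE (3 rows):
sales.city | sales.rank
NY | 2
NY | 5
MIA | 5
After GROUP BY (2 rows):
sales.city | sum_rank
NY | 7
MIA | 5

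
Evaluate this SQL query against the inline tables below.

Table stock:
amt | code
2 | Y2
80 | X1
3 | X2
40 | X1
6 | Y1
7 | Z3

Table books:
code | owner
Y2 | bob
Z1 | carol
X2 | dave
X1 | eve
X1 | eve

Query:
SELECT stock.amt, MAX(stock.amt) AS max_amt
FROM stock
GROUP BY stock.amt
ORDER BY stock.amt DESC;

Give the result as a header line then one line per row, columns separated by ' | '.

== RESULT ==
stock.amt | max_amt
80 | 80
40 | 40
7 | 7
6 | 6
3 | 3
2 | 2

Derivation:
After GROUP BY (6 rows):
stock.amt | max_amt
2 | 2
80 | 80
3 | 3
40 | 40
6 | 6
7 | 7
After ORDER BY (6 rows):
stock.amt | max_amt
80 | 80
40 | 40
7 | 7
6 | 6
3 | 3
2 | 2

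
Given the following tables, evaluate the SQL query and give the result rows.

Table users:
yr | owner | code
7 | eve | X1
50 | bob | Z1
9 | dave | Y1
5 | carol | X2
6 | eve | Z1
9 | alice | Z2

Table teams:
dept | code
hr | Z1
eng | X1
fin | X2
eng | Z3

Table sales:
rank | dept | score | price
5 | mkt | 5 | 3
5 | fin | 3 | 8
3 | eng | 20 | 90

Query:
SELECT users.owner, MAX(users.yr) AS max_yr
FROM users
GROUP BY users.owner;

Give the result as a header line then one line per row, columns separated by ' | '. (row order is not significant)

== RESULT ==
users.owner | max_yr
eve | 7
bob | 50
dave | 9
carol | 5
alice | 9

Derivation:
After GROUP BY (5 rows):
users.owner | max_yr
eve | 7
bob | 50
dave | 9
carol | 5
alice | 9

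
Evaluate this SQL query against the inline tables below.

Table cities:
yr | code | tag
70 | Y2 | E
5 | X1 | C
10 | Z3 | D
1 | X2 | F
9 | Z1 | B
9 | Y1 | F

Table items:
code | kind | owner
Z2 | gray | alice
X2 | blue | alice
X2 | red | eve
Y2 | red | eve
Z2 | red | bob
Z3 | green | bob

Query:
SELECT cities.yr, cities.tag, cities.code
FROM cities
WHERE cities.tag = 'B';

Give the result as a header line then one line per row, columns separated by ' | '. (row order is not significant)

After WHERE (1 rows):
cities.yr | cities.code | cities.tag
9 | Z1 | B
After SELECT (1 rows):
cities.yr | cities.tag | cities.code
9 | B | Z1

== RESULT ==
cities.yr | cities.tag | cities.code
9 | B | Z1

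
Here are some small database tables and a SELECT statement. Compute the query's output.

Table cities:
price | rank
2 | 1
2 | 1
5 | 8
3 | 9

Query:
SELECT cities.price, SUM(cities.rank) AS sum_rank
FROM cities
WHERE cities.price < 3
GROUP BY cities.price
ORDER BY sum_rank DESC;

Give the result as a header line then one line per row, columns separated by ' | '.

After WHERE (2 rows):
cities.price | cities.rank
2 | 1
2 | 1
After GROUP BY (1 rows):
cities.price | sum_rank
2 | 2
After ORDER BY (1 rows):
cities.price | sum_rank
2 | 2

== RESULT ==
cities.price | sum_rank
2 | 2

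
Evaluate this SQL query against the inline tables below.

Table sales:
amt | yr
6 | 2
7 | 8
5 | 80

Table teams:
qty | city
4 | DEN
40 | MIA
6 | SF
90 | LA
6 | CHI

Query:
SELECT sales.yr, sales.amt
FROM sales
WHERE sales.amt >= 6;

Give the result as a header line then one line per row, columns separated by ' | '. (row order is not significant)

== RESULT ==
sales.yr | sales.amt
2 | 6
8 | 7

Derivation:
After WHERE (2 rows):
sales.amt | sales.yr
6 | 2
7 | 8
After SELECT (2 rows):
sales.yr | sales.amt
2 | 6
8 | 7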